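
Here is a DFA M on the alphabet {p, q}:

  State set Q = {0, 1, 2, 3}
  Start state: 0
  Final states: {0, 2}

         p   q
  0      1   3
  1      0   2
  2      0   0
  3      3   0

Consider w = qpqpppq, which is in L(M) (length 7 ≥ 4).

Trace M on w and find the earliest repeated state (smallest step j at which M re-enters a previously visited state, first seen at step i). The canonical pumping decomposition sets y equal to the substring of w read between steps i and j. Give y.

p

Run of M on w = q p q p p p q:
  step 0: 0  (start)
  step 1: 3  (read q: 0→3)
  step 2: 3  (read p: 3→3)   ← first repeat (3 seen earlier)
  step 3: 0  (read q: 3→0)
  step 4: 1  (read p: 0→1)
  step 5: 0  (read p: 1→0)
  step 6: 1  (read p: 0→1)
  step 7: 2  (read q: 1→2)

So i = 1, j = 2, giving x = w[0:1] = q, y = w[1:2] = p, z = w[2:7] = qpppq.
Check: |xy| = 2 ≤ 4 and |y| = 1 ≥ 1. Reading y takes M from 3 back to 3, so every xyⁱz is accepted.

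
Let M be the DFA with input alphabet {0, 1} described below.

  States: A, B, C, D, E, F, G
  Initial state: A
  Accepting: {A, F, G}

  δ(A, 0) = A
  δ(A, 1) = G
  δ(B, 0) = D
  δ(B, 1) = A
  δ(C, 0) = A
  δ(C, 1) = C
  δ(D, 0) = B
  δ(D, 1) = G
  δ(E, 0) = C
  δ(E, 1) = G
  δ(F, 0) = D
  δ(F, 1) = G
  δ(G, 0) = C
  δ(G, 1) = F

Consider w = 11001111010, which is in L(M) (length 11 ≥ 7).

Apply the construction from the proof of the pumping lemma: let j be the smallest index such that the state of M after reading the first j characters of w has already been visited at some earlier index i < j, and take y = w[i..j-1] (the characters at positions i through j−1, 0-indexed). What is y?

State sequence: A -1-> G -1-> F -0-> D -0-> B -1-> A -1-> G -1-> F -1-> G -0-> C -1-> C -0-> A
First repeat at step 5: A was already visited.

So i = 0, j = 5, giving x = w[0:0] = ε, y = w[0:5] = 11001, z = w[5:11] = 111010.
Check: |xy| = 5 ≤ 7 and |y| = 5 ≥ 1. Reading y takes M from A back to A, so every xyⁱz is accepted.
The DFA has 7 states, so the proof of the pumping lemma guarantees a repeated state among the first 7+1 visited; the segment between the two visits is the pumpable y.

11001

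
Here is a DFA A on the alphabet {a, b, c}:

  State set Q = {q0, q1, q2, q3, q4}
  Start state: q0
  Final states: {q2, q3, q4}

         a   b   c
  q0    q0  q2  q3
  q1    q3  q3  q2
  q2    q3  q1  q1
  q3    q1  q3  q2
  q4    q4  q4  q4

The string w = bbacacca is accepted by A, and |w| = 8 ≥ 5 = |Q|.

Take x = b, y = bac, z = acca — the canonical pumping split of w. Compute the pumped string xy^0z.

xy⁰z = xz = b·acca = bacca.
Reading y = bac takes A from q2 back to q2, so after x the machine is still in q2, and z then leads to the accepting state q3. Hence bacca ∈ L(A).

bacca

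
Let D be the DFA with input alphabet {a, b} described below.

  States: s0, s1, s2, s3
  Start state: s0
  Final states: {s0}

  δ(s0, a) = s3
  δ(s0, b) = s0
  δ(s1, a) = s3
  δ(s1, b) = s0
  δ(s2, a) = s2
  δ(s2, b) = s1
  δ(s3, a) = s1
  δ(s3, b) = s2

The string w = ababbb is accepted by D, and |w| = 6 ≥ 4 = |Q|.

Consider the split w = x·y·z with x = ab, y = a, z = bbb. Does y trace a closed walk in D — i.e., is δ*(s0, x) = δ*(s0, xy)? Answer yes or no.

yes

State sequence: s0 -a-> s3 -b-> s2 -a-> s2

After x (step 2): s2. After xy (step 3): s2.
They match, so y = a drives D around a cycle from s2 back to itself; pumping y any number of times keeps D in s2 before reading z, and xyⁱz ∈ L(D) for every i ≥ 0.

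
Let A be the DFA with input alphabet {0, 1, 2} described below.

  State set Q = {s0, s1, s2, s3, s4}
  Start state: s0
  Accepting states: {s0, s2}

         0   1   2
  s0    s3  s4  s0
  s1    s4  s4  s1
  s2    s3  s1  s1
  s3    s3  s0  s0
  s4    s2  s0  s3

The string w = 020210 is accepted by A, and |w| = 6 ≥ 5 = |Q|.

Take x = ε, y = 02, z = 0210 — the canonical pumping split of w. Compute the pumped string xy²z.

xy^2z = ε·02·02·0210 = 02020210.
Reading y = 02 takes A from s0 back to s0, so after x·y·y the machine is still in s0, and z then leads to the accepting state s2. Hence 02020210 ∈ L(A).

02020210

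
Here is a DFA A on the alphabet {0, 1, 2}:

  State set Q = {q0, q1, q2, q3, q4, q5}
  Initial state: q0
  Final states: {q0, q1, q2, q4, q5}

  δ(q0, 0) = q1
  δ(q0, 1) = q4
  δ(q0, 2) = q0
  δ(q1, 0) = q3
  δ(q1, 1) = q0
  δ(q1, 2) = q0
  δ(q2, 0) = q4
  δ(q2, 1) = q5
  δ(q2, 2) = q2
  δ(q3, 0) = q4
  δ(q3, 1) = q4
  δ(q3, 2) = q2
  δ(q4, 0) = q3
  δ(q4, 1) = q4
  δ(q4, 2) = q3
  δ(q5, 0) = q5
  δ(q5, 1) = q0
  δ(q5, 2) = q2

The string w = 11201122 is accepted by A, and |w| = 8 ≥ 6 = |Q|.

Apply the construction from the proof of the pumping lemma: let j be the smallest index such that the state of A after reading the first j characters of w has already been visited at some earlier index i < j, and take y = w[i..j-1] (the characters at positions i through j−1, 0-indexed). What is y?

1

State sequence: q0 -1-> q4 -1-> q4 -2-> q3 -0-> q4 -1-> q4 -1-> q4 -2-> q3 -2-> q2
First repeat at step 2: q4 was already visited.

So i = 1, j = 2, giving x = w[0:1] = 1, y = w[1:2] = 1, z = w[2:8] = 201122.
Check: |xy| = 2 ≤ 6 and |y| = 1 ≥ 1. Reading y takes A from q4 back to q4, so every xyⁱz is accepted.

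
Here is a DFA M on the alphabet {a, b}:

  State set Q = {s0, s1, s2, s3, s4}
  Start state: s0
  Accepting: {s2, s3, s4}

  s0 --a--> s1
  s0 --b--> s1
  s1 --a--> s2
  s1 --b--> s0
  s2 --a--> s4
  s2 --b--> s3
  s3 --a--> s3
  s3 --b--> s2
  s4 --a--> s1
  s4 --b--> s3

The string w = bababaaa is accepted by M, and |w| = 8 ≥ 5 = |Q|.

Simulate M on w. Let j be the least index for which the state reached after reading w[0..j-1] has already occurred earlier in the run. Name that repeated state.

s3

Run of M on w = b a b a b a a a:
  step 0: s0  (start)
  step 1: s1  (read b: s0→s1)
  step 2: s2  (read a: s1→s2)
  step 3: s3  (read b: s2→s3)
  step 4: s3  (read a: s3→s3)   ← first repeat (s3 seen earlier)
  step 5: s2  (read b: s3→s2)
  step 6: s4  (read a: s2→s4)
  step 7: s1  (read a: s4→s1)
  step 8: s2  (read a: s1→s2)

The earliest repeat is at step j = 4: M is in s3, which it already visited at step i = 3.
Pumping length from the standard proof: p = 5 (the number of states). The repeated state found above gives |xy| = j ≤ 5 and |y| = j − i ≥ 1.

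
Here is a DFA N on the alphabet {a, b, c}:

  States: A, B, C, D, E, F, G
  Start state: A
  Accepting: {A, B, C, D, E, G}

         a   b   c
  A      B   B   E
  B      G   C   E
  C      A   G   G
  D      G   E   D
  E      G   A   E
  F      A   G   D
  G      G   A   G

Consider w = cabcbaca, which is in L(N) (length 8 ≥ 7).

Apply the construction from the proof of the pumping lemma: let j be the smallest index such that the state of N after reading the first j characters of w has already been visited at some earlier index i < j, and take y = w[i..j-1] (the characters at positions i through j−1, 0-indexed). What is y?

Run of N on w = c a b c b a c a:
  step 0: A  (start)
  step 1: E  (read c: A→E)
  step 2: G  (read a: E→G)
  step 3: A  (read b: G→A)   ← first repeat (A seen earlier)
  step 4: E  (read c: A→E)
  step 5: A  (read b: E→A)
  step 6: B  (read a: A→B)
  step 7: E  (read c: B→E)
  step 8: G  (read a: E→G)

So i = 0, j = 3, giving x = w[0:0] = ε, y = w[0:3] = cab, z = w[3:8] = cbaca.
Check: |xy| = 3 ≤ 7 and |y| = 3 ≥ 1. Reading y takes N from A back to A, so every xyⁱz is accepted.

cab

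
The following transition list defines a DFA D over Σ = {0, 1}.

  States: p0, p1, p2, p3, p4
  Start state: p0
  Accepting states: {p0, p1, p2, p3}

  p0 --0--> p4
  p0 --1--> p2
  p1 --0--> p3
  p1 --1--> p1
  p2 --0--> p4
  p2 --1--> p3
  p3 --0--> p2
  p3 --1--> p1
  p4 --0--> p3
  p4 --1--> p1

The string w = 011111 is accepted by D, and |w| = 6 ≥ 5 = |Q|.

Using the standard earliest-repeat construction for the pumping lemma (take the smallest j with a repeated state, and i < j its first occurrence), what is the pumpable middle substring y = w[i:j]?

1

Run of D on w = 0 1 1 1 1 1:
  step 0: p0  (start)
  step 1: p4  (read 0: p0→p4)
  step 2: p1  (read 1: p4→p1)
  step 3: p1  (read 1: p1→p1)   ← first repeat (p1 seen earlier)
  step 4: p1  (read 1: p1→p1)
  step 5: p1  (read 1: p1→p1)
  step 6: p1  (read 1: p1→p1)

So i = 2, j = 3, giving x = w[0:2] = 01, y = w[2:3] = 1, z = w[3:6] = 111.
Check: |xy| = 3 ≤ 5 and |y| = 1 ≥ 1. Reading y takes D from p1 back to p1, so every xyⁱz is accepted.
With |Q| = 5, pigeonhole forces a state repeat no later than step 5; the substring read between the first and second visits to that state can be pumped.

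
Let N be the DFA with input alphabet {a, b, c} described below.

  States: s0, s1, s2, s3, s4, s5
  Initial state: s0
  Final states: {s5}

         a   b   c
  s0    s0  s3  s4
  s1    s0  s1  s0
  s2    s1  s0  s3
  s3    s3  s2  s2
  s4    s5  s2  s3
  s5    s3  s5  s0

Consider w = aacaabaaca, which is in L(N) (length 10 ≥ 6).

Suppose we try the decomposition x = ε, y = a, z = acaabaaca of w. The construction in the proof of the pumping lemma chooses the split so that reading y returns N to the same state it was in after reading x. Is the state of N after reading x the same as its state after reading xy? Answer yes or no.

yes

State sequence: s0 -a-> s0

After x (step 0): s0. After xy (step 1): s0.
They match, so y = a drives N around a cycle from s0 back to itself; pumping y any number of times keeps N in s0 before reading z, and xyⁱz ∈ L(N) for every i ≥ 0.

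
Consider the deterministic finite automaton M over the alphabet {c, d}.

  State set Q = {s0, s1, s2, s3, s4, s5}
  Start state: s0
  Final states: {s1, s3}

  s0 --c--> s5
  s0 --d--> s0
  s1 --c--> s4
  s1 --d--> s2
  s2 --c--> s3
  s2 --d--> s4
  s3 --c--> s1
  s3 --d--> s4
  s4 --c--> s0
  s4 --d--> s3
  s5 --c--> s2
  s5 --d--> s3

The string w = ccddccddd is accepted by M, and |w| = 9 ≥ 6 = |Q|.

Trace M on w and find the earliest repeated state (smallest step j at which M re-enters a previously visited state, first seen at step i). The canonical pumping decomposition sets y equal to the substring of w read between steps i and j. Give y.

dcc

State sequence: s0 -c-> s5 -c-> s2 -d-> s4 -d-> s3 -c-> s1 -c-> s4 -d-> s3 -d-> s4 -d-> s3
First repeat at step 6: s4 was already visited.

So i = 3, j = 6, giving x = w[0:3] = ccd, y = w[3:6] = dcc, z = w[6:9] = ddd.
Check: |xy| = 6 ≤ 6 and |y| = 3 ≥ 1. Reading y takes M from s4 back to s4, so every xyⁱz is accepted.
With |Q| = 6, pigeonhole forces a state repeat no later than step 6; the substring read between the first and second visits to that state can be pumped.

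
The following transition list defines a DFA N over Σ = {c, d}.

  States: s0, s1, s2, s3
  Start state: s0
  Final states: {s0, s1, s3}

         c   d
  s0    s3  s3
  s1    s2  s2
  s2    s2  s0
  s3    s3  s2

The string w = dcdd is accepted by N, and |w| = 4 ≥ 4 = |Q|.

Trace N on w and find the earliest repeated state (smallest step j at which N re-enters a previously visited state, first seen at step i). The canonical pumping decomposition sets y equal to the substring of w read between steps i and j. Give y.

Run of N on w = d c d d:
  step 0: s0  (start)
  step 1: s3  (read d: s0→s3)
  step 2: s3  (read c: s3→s3)   ← first repeat (s3 seen earlier)
  step 3: s2  (read d: s3→s2)
  step 4: s0  (read d: s2→s0)

So i = 1, j = 2, giving x = w[0:1] = d, y = w[1:2] = c, z = w[2:4] = dd.
Check: |xy| = 2 ≤ 4 and |y| = 1 ≥ 1. Reading y takes N from s3 back to s3, so every xyⁱz is accepted.

c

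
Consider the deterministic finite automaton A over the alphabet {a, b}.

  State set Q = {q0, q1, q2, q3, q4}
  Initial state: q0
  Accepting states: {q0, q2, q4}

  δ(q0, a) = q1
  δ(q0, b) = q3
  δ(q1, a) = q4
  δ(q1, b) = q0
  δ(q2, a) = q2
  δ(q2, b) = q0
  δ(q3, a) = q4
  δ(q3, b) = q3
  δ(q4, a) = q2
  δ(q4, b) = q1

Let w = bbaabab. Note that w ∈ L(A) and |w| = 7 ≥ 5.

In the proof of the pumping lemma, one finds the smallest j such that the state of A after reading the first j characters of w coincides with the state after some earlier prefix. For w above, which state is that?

Run of A on w = b b a a b a b:
  step 0: q0  (start)
  step 1: q3  (read b: q0→q3)
  step 2: q3  (read b: q3→q3)   ← first repeat (q3 seen earlier)
  step 3: q4  (read a: q3→q4)
  step 4: q2  (read a: q4→q2)
  step 5: q0  (read b: q2→q0)
  step 6: q1  (read a: q0→q1)
  step 7: q0  (read b: q1→q0)

The earliest repeat is at step j = 2: A is in q3, which it already visited at step i = 1.
Pumping length from the standard proof: p = 5 (the number of states). The repeated state found above gives |xy| = j ≤ 5 and |y| = j − i ≥ 1.

q3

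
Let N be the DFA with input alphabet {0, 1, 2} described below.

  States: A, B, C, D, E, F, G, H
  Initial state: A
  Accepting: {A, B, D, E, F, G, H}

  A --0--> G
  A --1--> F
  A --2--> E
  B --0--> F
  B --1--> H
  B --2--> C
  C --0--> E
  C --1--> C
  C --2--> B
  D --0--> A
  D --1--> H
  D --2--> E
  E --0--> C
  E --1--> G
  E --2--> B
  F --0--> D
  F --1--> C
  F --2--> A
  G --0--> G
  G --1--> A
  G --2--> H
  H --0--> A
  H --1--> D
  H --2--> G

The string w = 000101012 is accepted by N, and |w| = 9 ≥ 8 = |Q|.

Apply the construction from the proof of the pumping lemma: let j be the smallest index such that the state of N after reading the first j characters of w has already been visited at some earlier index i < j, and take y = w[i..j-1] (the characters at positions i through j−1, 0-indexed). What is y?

0

Run of N on w = 0 0 0 1 0 1 0 1 2:
  step 0: A  (start)
  step 1: G  (read 0: A→G)
  step 2: G  (read 0: G→G)   ← first repeat (G seen earlier)
  step 3: G  (read 0: G→G)
  step 4: A  (read 1: G→A)
  step 5: G  (read 0: A→G)
  step 6: A  (read 1: G→A)
  step 7: G  (read 0: A→G)
  step 8: A  (read 1: G→A)
  step 9: E  (read 2: A→E)

So i = 1, j = 2, giving x = w[0:1] = 0, y = w[1:2] = 0, z = w[2:9] = 0101012.
Check: |xy| = 2 ≤ 8 and |y| = 1 ≥ 1. Reading y takes N from G back to G, so every xyⁱz is accepted.
Pumping length from the standard proof: p = 8 (the number of states). The repeated state found above gives |xy| = j ≤ 8 and |y| = j − i ≥ 1.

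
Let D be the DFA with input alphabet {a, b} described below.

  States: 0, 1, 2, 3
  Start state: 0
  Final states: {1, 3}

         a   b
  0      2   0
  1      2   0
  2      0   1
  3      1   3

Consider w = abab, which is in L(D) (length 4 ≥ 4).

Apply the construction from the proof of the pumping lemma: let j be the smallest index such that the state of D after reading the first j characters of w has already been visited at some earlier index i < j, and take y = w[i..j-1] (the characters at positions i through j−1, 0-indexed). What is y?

ba

Run of D on w = a b a b:
  step 0: 0  (start)
  step 1: 2  (read a: 0→2)
  step 2: 1  (read b: 2→1)
  step 3: 2  (read a: 1→2)   ← first repeat (2 seen earlier)
  step 4: 1  (read b: 2→1)

So i = 1, j = 3, giving x = w[0:1] = a, y = w[1:3] = ba, z = w[3:4] = b.
Check: |xy| = 3 ≤ 4 and |y| = 2 ≥ 1. Reading y takes D from 2 back to 2, so every xyⁱz is accepted.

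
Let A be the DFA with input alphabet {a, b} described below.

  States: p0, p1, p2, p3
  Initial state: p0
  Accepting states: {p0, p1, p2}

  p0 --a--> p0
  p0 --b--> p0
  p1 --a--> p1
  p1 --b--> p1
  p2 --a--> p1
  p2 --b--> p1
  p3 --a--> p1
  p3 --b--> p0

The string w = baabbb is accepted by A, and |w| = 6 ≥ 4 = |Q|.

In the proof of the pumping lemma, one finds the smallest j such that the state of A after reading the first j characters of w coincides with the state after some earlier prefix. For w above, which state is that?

p0

Run of A on w = b a a b b b:
  step 0: p0  (start)
  step 1: p0  (read b: p0→p0)   ← first repeat (p0 seen earlier)
  step 2: p0  (read a: p0→p0)
  step 3: p0  (read a: p0→p0)
  step 4: p0  (read b: p0→p0)
  step 5: p0  (read b: p0→p0)
  step 6: p0  (read b: p0→p0)

The earliest repeat is at step j = 1: A is in p0, which it already visited at step i = 0.
With |Q| = 4, pigeonhole forces a state repeat no later than step 4; the substring read between the first and second visits to that state can be pumped.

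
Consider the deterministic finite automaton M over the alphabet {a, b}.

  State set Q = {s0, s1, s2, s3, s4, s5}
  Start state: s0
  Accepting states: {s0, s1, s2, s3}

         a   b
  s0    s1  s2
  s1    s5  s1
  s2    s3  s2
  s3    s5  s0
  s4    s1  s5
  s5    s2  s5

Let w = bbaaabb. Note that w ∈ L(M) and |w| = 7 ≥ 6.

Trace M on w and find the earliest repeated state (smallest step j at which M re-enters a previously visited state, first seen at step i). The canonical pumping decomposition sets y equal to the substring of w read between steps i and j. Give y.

b

State sequence: s0 -b-> s2 -b-> s2 -a-> s3 -a-> s5 -a-> s2 -b-> s2 -b-> s2
First repeat at step 2: s2 was already visited.

So i = 1, j = 2, giving x = w[0:1] = b, y = w[1:2] = b, z = w[2:7] = aaabb.
Check: |xy| = 2 ≤ 6 and |y| = 1 ≥ 1. Reading y takes M from s2 back to s2, so every xyⁱz is accepted.
With |Q| = 6, pigeonhole forces a state repeat no later than step 6; the substring read between the first and second visits to that state can be pumped.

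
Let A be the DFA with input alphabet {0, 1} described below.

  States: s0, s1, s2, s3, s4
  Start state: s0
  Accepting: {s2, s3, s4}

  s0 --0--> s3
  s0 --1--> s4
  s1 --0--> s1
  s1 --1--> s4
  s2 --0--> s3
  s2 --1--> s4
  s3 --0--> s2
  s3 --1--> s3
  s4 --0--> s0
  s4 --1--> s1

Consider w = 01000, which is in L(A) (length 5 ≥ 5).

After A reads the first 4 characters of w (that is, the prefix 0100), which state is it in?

s3

State sequence: s0 -0-> s3 -1-> s3 -0-> s2 -0-> s3

After reading 4 characters, A is in state s3.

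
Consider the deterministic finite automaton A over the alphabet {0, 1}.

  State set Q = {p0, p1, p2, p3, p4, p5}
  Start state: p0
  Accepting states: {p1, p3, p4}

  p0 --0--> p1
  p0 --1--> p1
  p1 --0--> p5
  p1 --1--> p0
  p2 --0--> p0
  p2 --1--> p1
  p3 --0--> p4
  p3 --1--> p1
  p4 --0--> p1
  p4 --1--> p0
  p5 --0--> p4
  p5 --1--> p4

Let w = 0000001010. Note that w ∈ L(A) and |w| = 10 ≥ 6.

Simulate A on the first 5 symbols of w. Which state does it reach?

Run of A on the first 5 characters of w = 0 0 0 0 0:
  step 0: p0  (start)
  step 1: p1  (read 0: p0→p1)
  step 2: p5  (read 0: p1→p5)
  step 3: p4  (read 0: p5→p4)
  step 4: p1  (read 0: p4→p1)
  step 5: p5  (read 0: p1→p5)

After reading 5 characters, A is in state p5.

p5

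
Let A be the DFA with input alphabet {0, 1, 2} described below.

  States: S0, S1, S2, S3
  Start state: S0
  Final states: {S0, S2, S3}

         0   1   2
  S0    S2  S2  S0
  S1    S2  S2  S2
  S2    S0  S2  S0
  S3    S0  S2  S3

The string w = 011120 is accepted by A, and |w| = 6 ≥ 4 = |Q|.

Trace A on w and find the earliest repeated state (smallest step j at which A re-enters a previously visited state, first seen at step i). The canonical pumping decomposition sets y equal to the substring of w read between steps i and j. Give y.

State sequence: S0 -0-> S2 -1-> S2 -1-> S2 -1-> S2 -2-> S0 -0-> S2
First repeat at step 2: S2 was already visited.

So i = 1, j = 2, giving x = w[0:1] = 0, y = w[1:2] = 1, z = w[2:6] = 1120.
Check: |xy| = 2 ≤ 4 and |y| = 1 ≥ 1. Reading y takes A from S2 back to S2, so every xyⁱz is accepted.
Since A has 4 states, any run of length ≥ 4 visits 4+1 states, so by pigeonhole some state repeats within the first 4 steps — that repeat gives the pumpable loop.

1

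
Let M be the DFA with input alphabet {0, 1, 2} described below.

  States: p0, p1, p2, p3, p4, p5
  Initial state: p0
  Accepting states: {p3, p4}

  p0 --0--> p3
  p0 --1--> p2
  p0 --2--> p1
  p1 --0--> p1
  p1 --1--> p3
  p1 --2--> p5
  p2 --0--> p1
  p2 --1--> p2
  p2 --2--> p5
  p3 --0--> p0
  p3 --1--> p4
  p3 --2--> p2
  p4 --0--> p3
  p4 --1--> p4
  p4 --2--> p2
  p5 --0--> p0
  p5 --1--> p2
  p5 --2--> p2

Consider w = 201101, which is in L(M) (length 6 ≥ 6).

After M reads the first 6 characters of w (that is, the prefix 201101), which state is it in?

State sequence: p0 -2-> p1 -0-> p1 -1-> p3 -1-> p4 -0-> p3 -1-> p4

After reading 6 characters, M is in state p4.

p4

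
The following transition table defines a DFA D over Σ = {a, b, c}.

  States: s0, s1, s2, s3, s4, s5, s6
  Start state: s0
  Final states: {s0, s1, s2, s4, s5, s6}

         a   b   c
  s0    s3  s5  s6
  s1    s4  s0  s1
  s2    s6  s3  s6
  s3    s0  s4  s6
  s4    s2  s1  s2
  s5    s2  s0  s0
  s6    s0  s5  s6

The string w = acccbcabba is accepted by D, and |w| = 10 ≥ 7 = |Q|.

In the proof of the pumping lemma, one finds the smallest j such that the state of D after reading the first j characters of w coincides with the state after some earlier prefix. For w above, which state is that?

State sequence: s0 -a-> s3 -c-> s6 -c-> s6 -c-> s6 -b-> s5 -c-> s0 -a-> s3 -b-> s4 -b-> s1 -a-> s4
First repeat at step 3: s6 was already visited.

The earliest repeat is at step j = 3: D is in s6, which it already visited at step i = 2.
Since D has 7 states, any run of length ≥ 7 visits 7+1 states, so by pigeonhole some state repeats within the first 7 steps — that repeat gives the pumpable loop.

s6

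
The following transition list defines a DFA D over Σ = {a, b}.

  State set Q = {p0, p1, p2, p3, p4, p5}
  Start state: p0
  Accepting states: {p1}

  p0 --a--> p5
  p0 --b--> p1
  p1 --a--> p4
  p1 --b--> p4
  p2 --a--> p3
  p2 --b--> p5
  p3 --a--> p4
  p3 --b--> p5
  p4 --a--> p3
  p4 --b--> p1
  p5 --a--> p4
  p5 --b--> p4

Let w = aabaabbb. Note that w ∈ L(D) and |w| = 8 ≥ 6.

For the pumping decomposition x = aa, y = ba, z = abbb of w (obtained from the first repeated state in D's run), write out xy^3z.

xy^3z = aa·ba·ba·ba·abbb = aabababaabbb.
Reading y = ba takes D from p4 back to p4, so after x·y·y·y the machine is still in p4, and z then leads to the accepting state p1. Hence aabababaabbb ∈ L(D).

aabababaabbb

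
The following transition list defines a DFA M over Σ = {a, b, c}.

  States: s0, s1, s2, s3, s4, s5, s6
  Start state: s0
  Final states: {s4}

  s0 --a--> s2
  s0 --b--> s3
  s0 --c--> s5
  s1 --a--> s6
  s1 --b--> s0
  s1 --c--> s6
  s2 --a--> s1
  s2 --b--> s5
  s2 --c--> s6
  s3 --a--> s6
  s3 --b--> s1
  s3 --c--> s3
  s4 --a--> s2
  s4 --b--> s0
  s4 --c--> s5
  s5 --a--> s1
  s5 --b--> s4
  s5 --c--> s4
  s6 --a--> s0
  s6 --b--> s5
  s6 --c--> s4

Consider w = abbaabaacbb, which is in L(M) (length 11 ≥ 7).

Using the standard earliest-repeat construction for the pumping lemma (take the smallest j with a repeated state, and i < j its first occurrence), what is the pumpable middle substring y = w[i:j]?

bba

Run of M on w = a b b a a b a a c b b:
  step 0: s0  (start)
  step 1: s2  (read a: s0→s2)
  step 2: s5  (read b: s2→s5)
  step 3: s4  (read b: s5→s4)
  step 4: s2  (read a: s4→s2)   ← first repeat (s2 seen earlier)
  step 5: s1  (read a: s2→s1)
  step 6: s0  (read b: s1→s0)
  step 7: s2  (read a: s0→s2)
  step 8: s1  (read a: s2→s1)
  step 9: s6  (read c: s1→s6)
  step 10: s5  (read b: s6→s5)
  step 11: s4  (read b: s5→s4)

So i = 1, j = 4, giving x = w[0:1] = a, y = w[1:4] = bba, z = w[4:11] = abaacbb.
Check: |xy| = 4 ≤ 7 and |y| = 3 ≥ 1. Reading y takes M from s2 back to s2, so every xyⁱz is accepted.
The DFA has 7 states, so the proof of the pumping lemma guarantees a repeated state among the first 7+1 visited; the segment between the two visits is the pumpable y.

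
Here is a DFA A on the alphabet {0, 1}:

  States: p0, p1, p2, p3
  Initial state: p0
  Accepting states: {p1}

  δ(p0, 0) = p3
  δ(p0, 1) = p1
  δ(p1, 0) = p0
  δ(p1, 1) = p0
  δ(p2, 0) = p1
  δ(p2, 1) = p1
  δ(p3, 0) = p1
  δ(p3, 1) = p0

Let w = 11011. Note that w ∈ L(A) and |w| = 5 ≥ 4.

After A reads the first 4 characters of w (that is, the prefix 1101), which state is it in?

p0

State sequence: p0 -1-> p1 -1-> p0 -0-> p3 -1-> p0

After reading 4 characters, A is in state p0.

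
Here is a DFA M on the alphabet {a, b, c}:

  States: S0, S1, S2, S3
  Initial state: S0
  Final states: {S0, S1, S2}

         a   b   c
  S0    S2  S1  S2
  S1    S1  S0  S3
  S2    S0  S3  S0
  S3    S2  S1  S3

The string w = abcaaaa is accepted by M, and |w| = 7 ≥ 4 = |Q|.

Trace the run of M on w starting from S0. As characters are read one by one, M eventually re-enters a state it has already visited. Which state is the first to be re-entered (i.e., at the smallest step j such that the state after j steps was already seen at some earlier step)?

State sequence: S0 -a-> S2 -b-> S3 -c-> S3 -a-> S2 -a-> S0 -a-> S2 -a-> S0
First repeat at step 3: S3 was already visited.

The earliest repeat is at step j = 3: M is in S3, which it already visited at step i = 2.

S3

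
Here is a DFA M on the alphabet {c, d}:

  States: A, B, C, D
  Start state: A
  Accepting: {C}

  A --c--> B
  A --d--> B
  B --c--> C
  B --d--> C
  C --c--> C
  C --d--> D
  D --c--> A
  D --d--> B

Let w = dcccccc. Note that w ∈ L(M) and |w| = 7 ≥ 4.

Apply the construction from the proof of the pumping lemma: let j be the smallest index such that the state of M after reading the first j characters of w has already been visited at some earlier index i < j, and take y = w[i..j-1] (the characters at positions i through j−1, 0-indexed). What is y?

Run of M on w = d c c c c c c:
  step 0: A  (start)
  step 1: B  (read d: A→B)
  step 2: C  (read c: B→C)
  step 3: C  (read c: C→C)   ← first repeat (C seen earlier)
  step 4: C  (read c: C→C)
  step 5: C  (read c: C→C)
  step 6: C  (read c: C→C)
  step 7: C  (read c: C→C)

So i = 2, j = 3, giving x = w[0:2] = dc, y = w[2:3] = c, z = w[3:7] = cccc.
Check: |xy| = 3 ≤ 4 and |y| = 1 ≥ 1. Reading y takes M from C back to C, so every xyⁱz is accepted.
Pumping length from the standard proof: p = 4 (the number of states). The repeated state found above gives |xy| = j ≤ 4 and |y| = j − i ≥ 1.

c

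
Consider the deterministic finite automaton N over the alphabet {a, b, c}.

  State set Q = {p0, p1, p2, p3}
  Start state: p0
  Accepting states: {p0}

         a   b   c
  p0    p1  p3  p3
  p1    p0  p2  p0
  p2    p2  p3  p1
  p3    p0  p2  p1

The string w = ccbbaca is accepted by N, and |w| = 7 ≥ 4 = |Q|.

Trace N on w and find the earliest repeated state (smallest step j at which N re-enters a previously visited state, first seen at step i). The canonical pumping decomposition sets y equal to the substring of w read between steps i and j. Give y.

Run of N on w = c c b b a c a:
  step 0: p0  (start)
  step 1: p3  (read c: p0→p3)
  step 2: p1  (read c: p3→p1)
  step 3: p2  (read b: p1→p2)
  step 4: p3  (read b: p2→p3)   ← first repeat (p3 seen earlier)
  step 5: p0  (read a: p3→p0)
  step 6: p3  (read c: p0→p3)
  step 7: p0  (read a: p3→p0)

So i = 1, j = 4, giving x = w[0:1] = c, y = w[1:4] = cbb, z = w[4:7] = aca.
Check: |xy| = 4 ≤ 4 and |y| = 3 ≥ 1. Reading y takes N from p3 back to p3, so every xyⁱz is accepted.
The DFA has 4 states, so the proof of the pumping lemma guarantees a repeated state among the first 4+1 visited; the segment between the two visits is the pumpable y.

cbb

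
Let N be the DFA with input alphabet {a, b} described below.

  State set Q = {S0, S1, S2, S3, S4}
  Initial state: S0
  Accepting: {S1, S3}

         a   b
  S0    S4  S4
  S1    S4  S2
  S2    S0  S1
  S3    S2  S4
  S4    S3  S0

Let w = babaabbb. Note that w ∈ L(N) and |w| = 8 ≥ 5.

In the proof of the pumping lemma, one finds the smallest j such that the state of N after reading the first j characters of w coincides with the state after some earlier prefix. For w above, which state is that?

State sequence: S0 -b-> S4 -a-> S3 -b-> S4 -a-> S3 -a-> S2 -b-> S1 -b-> S2 -b-> S1
First repeat at step 3: S4 was already visited.

The earliest repeat is at step j = 3: N is in S4, which it already visited at step i = 1.

S4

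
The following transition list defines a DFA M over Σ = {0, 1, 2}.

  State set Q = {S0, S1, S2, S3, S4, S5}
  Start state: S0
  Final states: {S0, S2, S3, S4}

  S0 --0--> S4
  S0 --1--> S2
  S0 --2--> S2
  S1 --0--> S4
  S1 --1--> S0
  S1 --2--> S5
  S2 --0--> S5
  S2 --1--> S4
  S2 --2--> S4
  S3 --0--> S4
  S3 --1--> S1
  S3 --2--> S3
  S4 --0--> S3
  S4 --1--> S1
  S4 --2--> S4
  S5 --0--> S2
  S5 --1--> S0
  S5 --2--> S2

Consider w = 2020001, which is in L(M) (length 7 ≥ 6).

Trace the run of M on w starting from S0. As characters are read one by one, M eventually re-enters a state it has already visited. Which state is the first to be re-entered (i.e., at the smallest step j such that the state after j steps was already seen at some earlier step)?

S2

State sequence: S0 -2-> S2 -0-> S5 -2-> S2 -0-> S5 -0-> S2 -0-> S5 -1-> S0
First repeat at step 3: S2 was already visited.

The earliest repeat is at step j = 3: M is in S2, which it already visited at step i = 1.
The DFA has 6 states, so the proof of the pumping lemma guarantees a repeated state among the first 6+1 visited; the segment between the two visits is the pumpable y.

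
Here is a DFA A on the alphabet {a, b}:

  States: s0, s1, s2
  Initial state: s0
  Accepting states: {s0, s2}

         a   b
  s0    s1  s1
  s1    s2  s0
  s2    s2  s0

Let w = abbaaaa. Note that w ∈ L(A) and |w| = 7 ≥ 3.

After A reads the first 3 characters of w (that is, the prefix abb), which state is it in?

s1

State sequence: s0 -a-> s1 -b-> s0 -b-> s1

After reading 3 characters, A is in state s1.
(This kind of state-tracing is the core of the pumping-lemma construction: with 3 states, pigeonhole forces a repeat within the first 3 steps.)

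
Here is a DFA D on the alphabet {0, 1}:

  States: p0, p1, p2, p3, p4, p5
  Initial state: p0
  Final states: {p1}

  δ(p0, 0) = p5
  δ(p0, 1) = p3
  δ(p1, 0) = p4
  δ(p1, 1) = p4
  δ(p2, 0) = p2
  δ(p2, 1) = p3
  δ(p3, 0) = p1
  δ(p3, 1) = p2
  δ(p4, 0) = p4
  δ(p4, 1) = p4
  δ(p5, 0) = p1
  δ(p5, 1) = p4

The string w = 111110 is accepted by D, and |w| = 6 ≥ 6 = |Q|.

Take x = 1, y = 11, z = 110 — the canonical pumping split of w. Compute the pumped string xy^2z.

11111110

xy^2z = 1·11·11·110 = 11111110.
Reading y = 11 takes D from p3 back to p3, so after x·y·y the machine is still in p3, and z then leads to the accepting state p1. Hence 11111110 ∈ L(D).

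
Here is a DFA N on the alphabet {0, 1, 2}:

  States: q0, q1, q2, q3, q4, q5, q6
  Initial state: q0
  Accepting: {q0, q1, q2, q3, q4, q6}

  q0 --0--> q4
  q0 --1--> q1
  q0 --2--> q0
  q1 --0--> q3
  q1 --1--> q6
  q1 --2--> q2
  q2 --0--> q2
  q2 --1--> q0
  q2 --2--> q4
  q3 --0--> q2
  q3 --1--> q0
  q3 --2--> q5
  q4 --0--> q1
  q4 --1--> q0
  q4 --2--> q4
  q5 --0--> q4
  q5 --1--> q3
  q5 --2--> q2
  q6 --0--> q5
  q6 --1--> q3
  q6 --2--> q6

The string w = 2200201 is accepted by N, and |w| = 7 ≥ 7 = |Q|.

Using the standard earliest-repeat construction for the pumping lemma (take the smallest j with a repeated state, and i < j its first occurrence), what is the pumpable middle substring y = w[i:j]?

State sequence: q0 -2-> q0 -2-> q0 -0-> q4 -0-> q1 -2-> q2 -0-> q2 -1-> q0
First repeat at step 1: q0 was already visited.

So i = 0, j = 1, giving x = w[0:0] = ε, y = w[0:1] = 2, z = w[1:7] = 200201.
Check: |xy| = 1 ≤ 7 and |y| = 1 ≥ 1. Reading y takes N from q0 back to q0, so every xyⁱz is accepted.

2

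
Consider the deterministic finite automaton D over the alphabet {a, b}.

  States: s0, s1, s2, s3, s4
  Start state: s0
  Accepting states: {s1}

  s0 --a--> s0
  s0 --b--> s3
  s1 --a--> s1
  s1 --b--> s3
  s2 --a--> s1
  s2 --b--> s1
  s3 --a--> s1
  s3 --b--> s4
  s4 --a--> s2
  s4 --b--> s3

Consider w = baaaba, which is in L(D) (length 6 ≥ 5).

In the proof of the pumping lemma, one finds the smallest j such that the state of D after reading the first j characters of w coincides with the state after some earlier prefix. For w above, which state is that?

State sequence: s0 -b-> s3 -a-> s1 -a-> s1 -a-> s1 -b-> s3 -a-> s1
First repeat at step 3: s1 was already visited.

The earliest repeat is at step j = 3: D is in s1, which it already visited at step i = 2.

s1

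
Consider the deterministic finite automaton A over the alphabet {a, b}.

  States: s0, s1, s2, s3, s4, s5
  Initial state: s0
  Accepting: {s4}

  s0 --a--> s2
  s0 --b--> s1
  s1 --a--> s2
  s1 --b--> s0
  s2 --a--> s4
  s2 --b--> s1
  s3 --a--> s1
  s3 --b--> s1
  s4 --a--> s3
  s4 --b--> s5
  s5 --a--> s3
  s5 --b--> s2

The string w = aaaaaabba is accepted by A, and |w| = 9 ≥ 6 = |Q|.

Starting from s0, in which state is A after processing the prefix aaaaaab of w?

Run of A on the first 7 characters of w = a a a a a a b:
  step 0: s0  (start)
  step 1: s2  (read a: s0→s2)
  step 2: s4  (read a: s2→s4)
  step 3: s3  (read a: s4→s3)
  step 4: s1  (read a: s3→s1)
  step 5: s2  (read a: s1→s2)
  step 6: s4  (read a: s2→s4)
  step 7: s5  (read b: s4→s5)

After reading 7 characters, A is in state s5.

s5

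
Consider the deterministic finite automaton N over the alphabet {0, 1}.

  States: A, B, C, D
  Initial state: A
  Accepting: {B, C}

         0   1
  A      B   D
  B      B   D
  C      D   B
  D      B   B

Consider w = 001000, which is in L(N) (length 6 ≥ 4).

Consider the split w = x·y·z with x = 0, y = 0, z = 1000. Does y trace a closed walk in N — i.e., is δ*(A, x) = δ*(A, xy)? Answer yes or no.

yes

State sequence: A -0-> B -0-> B

After x (step 1): B. After xy (step 2): B.
They match, so y = 0 drives N around a cycle from B back to itself; pumping y any number of times keeps N in B before reading z, and xyⁱz ∈ L(N) for every i ≥ 0.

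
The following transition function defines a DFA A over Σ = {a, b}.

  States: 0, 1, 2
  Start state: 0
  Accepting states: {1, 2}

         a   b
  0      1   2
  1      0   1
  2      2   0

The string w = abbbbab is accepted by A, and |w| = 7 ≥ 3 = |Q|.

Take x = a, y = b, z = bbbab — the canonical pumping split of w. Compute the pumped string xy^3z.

xy^3z = a·b·b·b·bbbab = abbbbbbab.
Reading y = b takes A from 1 back to 1, so after x·y·y·y the machine is still in 1, and z then leads to the accepting state 2. Hence abbbbbbab ∈ L(A).

abbbbbbab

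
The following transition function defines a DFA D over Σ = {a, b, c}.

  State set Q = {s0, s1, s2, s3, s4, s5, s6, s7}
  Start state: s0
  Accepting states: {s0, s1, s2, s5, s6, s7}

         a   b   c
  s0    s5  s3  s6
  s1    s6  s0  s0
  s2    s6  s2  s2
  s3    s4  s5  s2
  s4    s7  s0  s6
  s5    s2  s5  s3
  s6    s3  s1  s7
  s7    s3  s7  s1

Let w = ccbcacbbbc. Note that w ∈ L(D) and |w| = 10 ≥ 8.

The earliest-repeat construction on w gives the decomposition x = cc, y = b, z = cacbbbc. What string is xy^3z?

ccbbbcacbbbc

xy^3z = cc·b·b·b·cacbbbc = ccbbbcacbbbc.
Reading y = b takes D from s7 back to s7, so after x·y·y·y the machine is still in s7, and z then leads to the accepting state s1. Hence ccbbbcacbbbc ∈ L(D).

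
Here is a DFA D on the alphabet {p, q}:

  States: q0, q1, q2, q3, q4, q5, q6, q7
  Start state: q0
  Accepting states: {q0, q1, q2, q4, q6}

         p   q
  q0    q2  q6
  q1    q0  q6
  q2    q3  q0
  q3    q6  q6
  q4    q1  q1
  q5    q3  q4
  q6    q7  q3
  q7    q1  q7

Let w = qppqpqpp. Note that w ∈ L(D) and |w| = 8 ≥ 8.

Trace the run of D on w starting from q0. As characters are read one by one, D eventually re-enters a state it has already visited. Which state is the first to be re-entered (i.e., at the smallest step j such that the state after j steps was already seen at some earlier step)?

q6

Run of D on w = q p p q p q p p:
  step 0: q0  (start)
  step 1: q6  (read q: q0→q6)
  step 2: q7  (read p: q6→q7)
  step 3: q1  (read p: q7→q1)
  step 4: q6  (read q: q1→q6)   ← first repeat (q6 seen earlier)
  step 5: q7  (read p: q6→q7)
  step 6: q7  (read q: q7→q7)
  step 7: q1  (read p: q7→q1)
  step 8: q0  (read p: q1→q0)

The earliest repeat is at step j = 4: D is in q6, which it already visited at step i = 1.
Pumping length from the standard proof: p = 8 (the number of states). The repeated state found above gives |xy| = j ≤ 8 and |y| = j − i ≥ 1.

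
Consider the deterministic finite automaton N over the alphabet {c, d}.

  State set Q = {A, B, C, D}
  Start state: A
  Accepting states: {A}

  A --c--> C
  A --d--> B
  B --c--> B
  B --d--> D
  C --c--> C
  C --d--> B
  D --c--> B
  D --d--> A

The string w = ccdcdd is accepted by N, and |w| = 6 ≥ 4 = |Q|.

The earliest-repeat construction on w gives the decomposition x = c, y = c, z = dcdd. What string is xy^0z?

xy⁰z = xz = c·dcdd = cdcdd.
Reading y = c takes N from C back to C, so after x the machine is still in C, and z then leads to the accepting state A. Hence cdcdd ∈ L(N).

cdcdd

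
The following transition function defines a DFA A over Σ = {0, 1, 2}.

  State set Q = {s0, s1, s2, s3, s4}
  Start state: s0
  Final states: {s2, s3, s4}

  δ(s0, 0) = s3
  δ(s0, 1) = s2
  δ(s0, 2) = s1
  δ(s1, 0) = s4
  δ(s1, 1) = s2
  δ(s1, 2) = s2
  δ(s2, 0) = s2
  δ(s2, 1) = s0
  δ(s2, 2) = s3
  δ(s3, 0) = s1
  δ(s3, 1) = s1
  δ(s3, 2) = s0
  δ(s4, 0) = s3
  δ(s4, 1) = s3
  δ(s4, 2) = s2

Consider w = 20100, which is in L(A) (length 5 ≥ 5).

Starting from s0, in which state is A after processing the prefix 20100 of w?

s4

State sequence: s0 -2-> s1 -0-> s4 -1-> s3 -0-> s1 -0-> s4

After reading 5 characters, A is in state s4.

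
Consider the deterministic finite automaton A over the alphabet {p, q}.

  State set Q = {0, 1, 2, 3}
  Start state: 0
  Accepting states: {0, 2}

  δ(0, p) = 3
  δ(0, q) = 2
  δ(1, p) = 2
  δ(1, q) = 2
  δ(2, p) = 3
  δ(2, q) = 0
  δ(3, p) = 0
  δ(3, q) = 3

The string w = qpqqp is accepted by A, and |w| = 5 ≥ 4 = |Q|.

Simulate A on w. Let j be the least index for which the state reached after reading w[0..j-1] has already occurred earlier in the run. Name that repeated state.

3

Run of A on w = q p q q p:
  step 0: 0  (start)
  step 1: 2  (read q: 0→2)
  step 2: 3  (read p: 2→3)
  step 3: 3  (read q: 3→3)   ← first repeat (3 seen earlier)
  step 4: 3  (read q: 3→3)
  step 5: 0  (read p: 3→0)

The earliest repeat is at step j = 3: A is in 3, which it already visited at step i = 2.
Since A has 4 states, any run of length ≥ 4 visits 4+1 states, so by pigeonhole some state repeats within the first 4 steps — that repeat gives the pumpable loop.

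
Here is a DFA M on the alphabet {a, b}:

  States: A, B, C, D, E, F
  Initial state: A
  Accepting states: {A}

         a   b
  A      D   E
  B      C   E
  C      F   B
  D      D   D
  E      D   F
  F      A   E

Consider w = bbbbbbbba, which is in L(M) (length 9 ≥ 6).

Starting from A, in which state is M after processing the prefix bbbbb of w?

State sequence: A -b-> E -b-> F -b-> E -b-> F -b-> E

After reading 5 characters, M is in state E.

E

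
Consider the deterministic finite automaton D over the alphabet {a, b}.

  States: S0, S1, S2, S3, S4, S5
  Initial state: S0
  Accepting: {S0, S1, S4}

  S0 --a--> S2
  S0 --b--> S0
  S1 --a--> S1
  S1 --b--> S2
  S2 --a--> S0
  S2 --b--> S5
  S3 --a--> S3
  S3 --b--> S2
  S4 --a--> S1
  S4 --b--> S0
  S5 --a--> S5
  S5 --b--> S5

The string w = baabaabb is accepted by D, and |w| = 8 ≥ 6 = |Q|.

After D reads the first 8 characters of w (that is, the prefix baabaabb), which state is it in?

S0

Run of D on the first 8 characters of w = b a a b a a b b:
  step 0: S0  (start)
  step 1: S0  (read b: S0→S0)
  step 2: S2  (read a: S0→S2)
  step 3: S0  (read a: S2→S0)
  step 4: S0  (read b: S0→S0)
  step 5: S2  (read a: S0→S2)
  step 6: S0  (read a: S2→S0)
  step 7: S0  (read b: S0→S0)
  step 8: S0  (read b: S0→S0)

After reading 8 characters, D is in state S0.
(This kind of state-tracing is the core of the pumping-lemma construction: with 6 states, pigeonhole forces a repeat within the first 6 steps.)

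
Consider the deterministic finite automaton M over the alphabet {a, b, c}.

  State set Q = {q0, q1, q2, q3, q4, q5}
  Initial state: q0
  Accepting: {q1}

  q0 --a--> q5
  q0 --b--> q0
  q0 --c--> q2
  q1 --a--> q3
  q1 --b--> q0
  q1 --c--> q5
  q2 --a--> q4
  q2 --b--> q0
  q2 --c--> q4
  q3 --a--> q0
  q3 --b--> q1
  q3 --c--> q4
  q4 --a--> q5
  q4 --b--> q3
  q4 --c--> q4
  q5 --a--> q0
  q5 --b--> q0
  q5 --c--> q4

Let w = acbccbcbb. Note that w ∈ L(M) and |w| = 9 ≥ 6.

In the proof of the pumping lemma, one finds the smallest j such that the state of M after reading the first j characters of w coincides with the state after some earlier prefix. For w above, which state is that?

State sequence: q0 -a-> q5 -c-> q4 -b-> q3 -c-> q4 -c-> q4 -b-> q3 -c-> q4 -b-> q3 -b-> q1
First repeat at step 4: q4 was already visited.

The earliest repeat is at step j = 4: M is in q4, which it already visited at step i = 2.
Since M has 6 states, any run of length ≥ 6 visits 6+1 states, so by pigeonhole some state repeats within the first 6 steps — that repeat gives the pumpable loop.

q4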